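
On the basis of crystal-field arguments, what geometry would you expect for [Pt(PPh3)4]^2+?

Ligand charges: triphenylphosphine is neutral. With an overall charge of +2 the platinum centre must be in the +2 oxidation state.
Pt sits in group 10, so the d-electron count is 10 − 2 = 8.
With 4 monodentate ligands the coordination number is 4.
A 5d d⁸ ion has a large crystal-field splitting; square planar leaves the high-energy d_{x²−y²} orbital empty and maximises CFSE.

square planar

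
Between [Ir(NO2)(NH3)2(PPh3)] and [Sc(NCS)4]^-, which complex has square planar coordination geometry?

For [Ir(NO2)(NH3)2(PPh3)]: Summing ligand charges against the 0 overall charge gives an oxidation state of +1 for iridium. Group 9 minus oxidation state 1 gives a d⁸ configuration. A 5d d⁸ ion has a large crystal-field splitting; square planar leaves the high-energy d_{x²−y²} orbital empty and maximises CFSE. → square planar.
For [Sc(NCS)4]^-: Summing ligand charges against the −1 overall charge gives an oxidation state of +3 for scandium. Scandium is a group-3 element; Sc(III) is therefore d⁰. A d⁰ ion has no crystal-field stabilisation preference between square planar and tetrahedral, so four ligands adopt the sterically favoured tetrahedral geometry. → tetrahedral.

[Ir(NO2)(NH3)2(PPh3)]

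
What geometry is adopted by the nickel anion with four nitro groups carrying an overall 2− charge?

Each nitro (N-bound nitrite) is −1; balancing the −2 overall charge requires Ni(II).
Ni sits in group 10, so the d-electron count is 10 − 2 = 8.
With 4 monodentate ligands the coordination number is 4.
Nitro (N-bound nitrite) is a strong-field ligand (high in the spectrochemical series).
A 3d d⁸ ion with strong-field ligands gains enough CFSE to favour square planar over tetrahedral.

square planar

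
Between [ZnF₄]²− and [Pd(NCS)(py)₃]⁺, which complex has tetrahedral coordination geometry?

[ZnF₄]²−

For [ZnF₄]²−: Summing ligand charges against the −2 overall charge gives an oxidation state of +2 for zinc. Zn sits in group 12, so the d-electron count is 12 − 2 = 10. A d¹⁰ ion has no crystal-field stabilisation preference between square planar and tetrahedral, so four ligands adopt the sterically favoured tetrahedral geometry. → tetrahedral.
For [Pd(NCS)(py)₃]⁺: Each isothiocyanate is −1; pyridine is neutral; balancing the +1 overall charge requires Pd(II). Pd sits in group 10, so the d-electron count is 10 − 2 = 8. A 4d d⁸ ion has a large crystal-field splitting; square planar leaves the high-energy d_{x²−y²} orbital empty and maximises CFSE. → square planar.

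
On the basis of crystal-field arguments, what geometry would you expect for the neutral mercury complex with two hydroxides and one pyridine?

trigonal planar

Summing ligand charges against the 0 overall charge gives an oxidation state of +2 for mercury.
Hg sits in group 12, so the d-electron count is 12 − 2 = 10.
Coordination number: 3.
Three ligands around a d¹⁰ centre minimise repulsion in a trigonal-planar arrangement.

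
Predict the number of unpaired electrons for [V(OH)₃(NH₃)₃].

2 unpaired electrons

Each hydroxide is −1; ammonia is neutral; balancing the 0 overall charge requires V(III).
Group 5 minus oxidation state 3 gives a d² configuration.
In an octahedral field the d² configuration is t₂g²e_g⁰ (only one arrangement possible), giving 2 unpaired electrons.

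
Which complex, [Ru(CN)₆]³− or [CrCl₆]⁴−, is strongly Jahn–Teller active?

[CrCl₆]⁴−

[Ru(CN)₆]³−: Summing ligand charges against the −3 overall charge gives an oxidation state of +3 for ruthenium. Ruthenium is a group-8 element; Ru(III) is therefore d⁵. A 4d ion has a large Δₒ and is invariably low-spin. The d⁵ configuration leaves the e_g set evenly filled (or empty) — no strong Jahn–Teller driving force.
[CrCl₆]⁴−: Each chloride is −1; balancing the −4 overall charge requires Cr(II). Group 6 minus oxidation state 2 gives a d⁴ configuration. Chloride is a weak-field ligand for a first-row metal, so the complex is high-spin. The t₂g³e_g¹ (high-spin) configuration has an unevenly filled e_g set; the Jahn–Teller theorem predicts a tetragonal distortion (typically axial elongation) to lift the degeneracy.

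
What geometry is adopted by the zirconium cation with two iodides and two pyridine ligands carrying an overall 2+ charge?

Summing ligand charges against the +2 overall charge gives an oxidation state of +4 for zirconium.
Zr sits in group 4, so the d-electron count is 4 − 4 = 0.
With 4 monodentate ligands the coordination number is 4.
A d⁰ ion has no crystal-field stabilisation preference between square planar and tetrahedral, so four ligands adopt the sterically favoured tetrahedral geometry.

tetrahedral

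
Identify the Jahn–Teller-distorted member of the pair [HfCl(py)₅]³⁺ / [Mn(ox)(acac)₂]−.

[Mn(ox)(acac)₂]−

[HfCl(py)₅]³⁺: Ligand charges: each chloride is −1; pyridine is neutral. With an overall charge of +3 the hafnium centre must be in the +4 oxidation state. Hf sits in group 4, so the d-electron count is 4 − 4 = 0. The d⁰ configuration leaves the e_g set evenly filled (or empty) — no strong Jahn–Teller driving force.
[Mn(ox)(acac)₂]−: Summing ligand charges against the −1 overall charge gives an oxidation state of +3 for manganese. Mn sits in group 7, so the d-electron count is 7 − 3 = 4. Acetylacetonate and oxalate are weak-field ligands for a first-row metal, so the complex is high-spin. The t₂g³e_g¹ (high-spin) configuration has an unevenly filled e_g set; the Jahn–Teller theorem predicts a tetragonal distortion (typically axial elongation) to lift the degeneracy.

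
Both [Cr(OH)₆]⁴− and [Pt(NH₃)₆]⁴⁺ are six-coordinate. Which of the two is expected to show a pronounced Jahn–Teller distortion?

[Cr(OH)₆]⁴−

[Cr(OH)₆]⁴−: Ligand charges: each hydroxide is −1. With an overall charge of −4 the chromium centre must be in the +2 oxidation state. Chromium is a group-6 element; Cr(II) is therefore d⁴. Hydroxide is a weak-field ligand for a first-row metal, so the complex is high-spin. The t₂g³e_g¹ (high-spin) configuration has an unevenly filled e_g set; the Jahn–Teller theorem predicts a tetragonal distortion (typically axial elongation) to lift the degeneracy.
[Pt(NH₃)₆]⁴⁺: Ammonia is neutral; balancing the +4 overall charge requires Pt(IV). Group 10 minus oxidation state 4 gives a d⁶ configuration. A 5d ion has a large Δₒ and is invariably low-spin. The d⁶ configuration leaves the e_g set evenly filled (or empty) — no strong Jahn–Teller driving force.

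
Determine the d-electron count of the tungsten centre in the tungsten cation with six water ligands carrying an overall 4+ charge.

Water is neutral; balancing the +4 overall charge requires W(IV).
Group 6 minus oxidation state 4 gives a d² configuration.

d²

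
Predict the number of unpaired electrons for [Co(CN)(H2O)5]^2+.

0

Each cyanide is −1; water is neutral; balancing the +2 overall charge requires Co(III).
Group 9 minus oxidation state 3 gives a d⁶ configuration.
The spin state decides the count: Co(III) has an exceptionally large octahedral splitting and is low-spin with essentially every ligand except fluoride.
An octahedral low-spin d⁶ ion is t₂g⁶e_g⁰, giving 0 unpaired electrons.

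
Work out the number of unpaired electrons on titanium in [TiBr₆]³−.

1

Ligand charges: each bromide is −1. With an overall charge of −3 the titanium centre must be in the +3 oxidation state.
Titanium is a group-4 element; Ti(III) is therefore d¹.
In an octahedral field the d¹ configuration is t₂g¹e_g⁰ (only one arrangement possible), giving 1 unpaired electron.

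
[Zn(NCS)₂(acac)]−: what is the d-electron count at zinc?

d¹⁰

Each isothiocyanate is −1; each acetylacetonate is −1; balancing the −1 overall charge requires Zn(II).
Zinc is a group-12 element; Zn(II) is therefore d¹⁰.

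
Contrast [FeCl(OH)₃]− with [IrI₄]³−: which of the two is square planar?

[IrI₄]³−

For [FeCl(OH)₃]−: Each chloride is −1; each hydroxide is −1; balancing the −1 overall charge requires Fe(III). Iron is a group-8 element; Fe(III) is therefore d⁵. A high-spin d⁵ ion has zero CFSE in either geometry, so four ligands adopt the sterically favoured tetrahedral geometry. → tetrahedral.
For [IrI₄]³−: Ligand charges: each iodide is −1. With an overall charge of −3 the iridium centre must be in the +1 oxidation state. Ir sits in group 9, so the d-electron count is 9 − 1 = 8. A 5d d⁸ ion has a large crystal-field splitting; square planar leaves the high-energy d_{x²−y²} orbital empty and maximises CFSE. → square planar.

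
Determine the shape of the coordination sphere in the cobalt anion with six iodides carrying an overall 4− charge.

Ligand charges: each iodide is −1. With an overall charge of −4 the cobalt centre must be in the +2 oxidation state.
Co sits in group 9, so the d-electron count is 9 − 2 = 7.
Coordination number: 6.
Six donors around a single metal centre give an octahedral coordination sphere.

octahedral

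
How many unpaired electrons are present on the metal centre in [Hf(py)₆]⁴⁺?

0 unpaired electrons

Pyridine is neutral; balancing the +4 overall charge requires Hf(IV).
Hafnium is a group-4 element; Hf(IV) is therefore d⁰.
In an octahedral field the d⁰ configuration is t₂g⁰e_g⁰, giving 0 unpaired electrons.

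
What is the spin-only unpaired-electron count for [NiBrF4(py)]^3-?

Summing ligand charges against the −3 overall charge gives an oxidation state of +2 for nickel.
Nickel is a group-10 element; Ni(II) is therefore d⁸.
In an octahedral field the d⁸ configuration is t₂g⁶e_g² (only one arrangement possible), giving 2 unpaired electrons.

2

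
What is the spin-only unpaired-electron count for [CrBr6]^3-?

3 unpaired electrons

Summing ligand charges against the −3 overall charge gives an oxidation state of +3 for chromium.
Cr sits in group 6, so the d-electron count is 6 − 3 = 3.
In an octahedral field the d³ configuration is t₂g³e_g⁰ (only one arrangement possible), giving 3 unpaired electrons.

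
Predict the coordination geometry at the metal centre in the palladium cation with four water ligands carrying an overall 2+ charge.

square planar

Summing ligand charges against the +2 overall charge gives an oxidation state of +2 for palladium.
Group 10 minus oxidation state 2 gives a d⁸ configuration.
Coordination number: 4.
A 4d d⁸ ion has a large crystal-field splitting; square planar leaves the high-energy d_{x²−y²} orbital empty and maximises CFSE.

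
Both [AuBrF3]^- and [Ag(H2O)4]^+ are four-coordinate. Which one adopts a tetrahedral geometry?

For [AuBrF3]^-: Summing ligand charges against the −1 overall charge gives an oxidation state of +3 for gold. Gold is a group-11 element; Au(III) is therefore d⁸. A 5d d⁸ ion has a large crystal-field splitting; square planar leaves the high-energy d_{x²−y²} orbital empty and maximises CFSE. → square planar.
For [Ag(H2O)4]^+: Summing ligand charges against the +1 overall charge gives an oxidation state of +1 for silver. Ag sits in group 11, so the d-electron count is 11 − 1 = 10. A d¹⁰ ion has no crystal-field stabilisation preference between square planar and tetrahedral, so four ligands adopt the sterically favoured tetrahedral geometry. → tetrahedral.

[Ag(H2O)4]^+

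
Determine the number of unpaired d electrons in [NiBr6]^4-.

2

Summing ligand charges against the −4 overall charge gives an oxidation state of +2 for nickel.
Group 10 minus oxidation state 2 gives a d⁸ configuration.
In an octahedral field the d⁸ configuration is t₂g⁶e_g² (only one arrangement possible), giving 2 unpaired electrons.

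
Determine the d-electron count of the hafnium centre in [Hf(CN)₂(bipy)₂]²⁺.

Ligand charges: each cyanide is −1; 2,2′-bipyridine is neutral. With an overall charge of +2 the hafnium centre must be in the +4 oxidation state.
Hf sits in group 4, so the d-electron count is 4 − 4 = 0.

d⁰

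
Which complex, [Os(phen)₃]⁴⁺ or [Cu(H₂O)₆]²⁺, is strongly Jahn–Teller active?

[Cu(H₂O)₆]²⁺

[Os(phen)₃]⁴⁺: Summing ligand charges against the +4 overall charge gives an oxidation state of +4 for osmium. Osmium is a group-8 element; Os(IV) is therefore d⁴. A 5d ion has a large Δₒ and is invariably low-spin. The d⁴ configuration leaves the e_g set evenly filled (or empty) — no strong Jahn–Teller driving force.
[Cu(H₂O)₆]²⁺: Water is neutral; balancing the +2 overall charge requires Cu(II). Cu sits in group 11, so the d-electron count is 11 − 2 = 9. The t₂g⁶e_g³ configuration has an unevenly filled e_g set; the Jahn–Teller theorem predicts a tetragonal distortion (typically axial elongation) to lift the degeneracy.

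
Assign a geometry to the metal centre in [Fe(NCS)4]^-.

tetrahedral

Summing ligand charges against the −1 overall charge gives an oxidation state of +3 for iron.
Fe sits in group 8, so the d-electron count is 8 − 3 = 5.
With 4 monodentate ligands the coordination number is 4.
Isothiocyanate is a weak-field ligand.
A high-spin d⁵ ion has zero CFSE in either geometry, so four ligands adopt the sterically favoured tetrahedral geometry.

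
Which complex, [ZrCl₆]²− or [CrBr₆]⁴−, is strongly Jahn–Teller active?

[ZrCl₆]²−: Each chloride is −1; balancing the −2 overall charge requires Zr(IV). Zirconium is a group-4 element; Zr(IV) is therefore d⁰. The d⁰ configuration leaves the e_g set evenly filled (or empty) — no strong Jahn–Teller driving force.
[CrBr₆]⁴−: Each bromide is −1; balancing the −4 overall charge requires Cr(II). Cr sits in group 6, so the d-electron count is 6 − 2 = 4. Bromide is a weak-field ligand for a first-row metal, so the complex is high-spin. The t₂g³e_g¹ (high-spin) configuration has an unevenly filled e_g set; the Jahn–Teller theorem predicts a tetragonal distortion (typically axial elongation) to lift the degeneracy.

[CrBr₆]⁴−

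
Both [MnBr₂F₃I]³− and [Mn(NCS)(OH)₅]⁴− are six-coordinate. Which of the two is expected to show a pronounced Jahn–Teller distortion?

[MnBr₂F₃I]³−

[MnBr₂F₃I]³−: Summing ligand charges against the −3 overall charge gives an oxidation state of +3 for manganese. Group 7 minus oxidation state 3 gives a d⁴ configuration. Bromide, fluoride, and iodide are weak-field ligands for a first-row metal, so the complex is high-spin. The t₂g³e_g¹ (high-spin) configuration has an unevenly filled e_g set; the Jahn–Teller theorem predicts a tetragonal distortion (typically axial elongation) to lift the degeneracy.
[Mn(NCS)(OH)₅]⁴−: Summing ligand charges against the −4 overall charge gives an oxidation state of +2 for manganese. Group 7 minus oxidation state 2 gives a d⁵ configuration. Hydroxide and isothiocyanate are weak-field ligands for a first-row metal, so the complex is high-spin. The d⁵ configuration leaves the e_g set evenly filled (or empty) — no strong Jahn–Teller driving force.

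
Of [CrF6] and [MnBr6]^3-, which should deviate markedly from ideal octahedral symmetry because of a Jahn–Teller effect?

[MnBr6]^3-

[CrF6]: Each fluoride is −1; balancing the 0 overall charge requires Cr(VI). Chromium is a group-6 element; Cr(VI) is therefore d⁰. The d⁰ configuration leaves the e_g set evenly filled (or empty) — no strong Jahn–Teller driving force.
[MnBr6]^3-: Each bromide is −1; balancing the −3 overall charge requires Mn(III). Mn sits in group 7, so the d-electron count is 7 − 3 = 4. Bromide is a weak-field ligand for a first-row metal, so the complex is high-spin. The t₂g³e_g¹ (high-spin) configuration has an unevenly filled e_g set; the Jahn–Teller theorem predicts a tetragonal distortion (typically axial elongation) to lift the degeneracy.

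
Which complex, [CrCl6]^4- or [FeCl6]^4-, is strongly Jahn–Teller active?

[CrCl6]^4-: Ligand charges: each chloride is −1. With an overall charge of −4 the chromium centre must be in the +2 oxidation state. Group 6 minus oxidation state 2 gives a d⁴ configuration. Chloride is a weak-field ligand for a first-row metal, so the complex is high-spin. The t₂g³e_g¹ (high-spin) configuration has an unevenly filled e_g set; the Jahn–Teller theorem predicts a tetragonal distortion (typically axial elongation) to lift the degeneracy.
[FeCl6]^4-: Ligand charges: each chloride is −1. With an overall charge of −4 the iron centre must be in the +2 oxidation state. Iron is a group-8 element; Fe(II) is therefore d⁶. Chloride is a weak-field ligand for a first-row metal, so the complex is high-spin. The d⁶ configuration leaves the e_g set evenly filled (or empty) — no strong Jahn–Teller driving force.

[CrCl6]^4-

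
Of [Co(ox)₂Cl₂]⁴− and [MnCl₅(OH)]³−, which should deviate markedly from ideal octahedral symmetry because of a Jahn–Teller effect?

[Co(ox)₂Cl₂]⁴−: Each oxalate is −2; each chloride is −1; balancing the −4 overall charge requires Co(II). Cobalt is a group-9 element; Co(II) is therefore d⁷. Chloride and oxalate are weak-field ligands for a first-row metal, so the complex is high-spin. The d⁷ configuration leaves the e_g set evenly filled (or empty) — no strong Jahn–Teller driving force.
[MnCl₅(OH)]³−: Each chloride is −1; each hydroxide is −1; balancing the −3 overall charge requires Mn(III). Manganese is a group-7 element; Mn(III) is therefore d⁴. Chloride and hydroxide are weak-field ligands for a first-row metal, so the complex is high-spin. The t₂g³e_g¹ (high-spin) configuration has an unevenly filled e_g set; the Jahn–Teller theorem predicts a tetragonal distortion (typically axial elongation) to lift the degeneracy.

[MnCl₅(OH)]³−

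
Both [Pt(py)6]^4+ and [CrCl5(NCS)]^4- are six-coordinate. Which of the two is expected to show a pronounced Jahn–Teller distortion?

[CrCl5(NCS)]^4-

[Pt(py)6]^4+: Pyridine is neutral; balancing the +4 overall charge requires Pt(IV). Pt sits in group 10, so the d-electron count is 10 − 4 = 6. A 5d ion has a large Δₒ and is invariably low-spin. The d⁶ configuration leaves the e_g set evenly filled (or empty) — no strong Jahn–Teller driving force.
[CrCl5(NCS)]^4-: Summing ligand charges against the −4 overall charge gives an oxidation state of +2 for chromium. Cr sits in group 6, so the d-electron count is 6 − 2 = 4. Chloride and isothiocyanate are weak-field ligands for a first-row metal, so the complex is high-spin. The t₂g³e_g¹ (high-spin) configuration has an unevenly filled e_g set; the Jahn–Teller theorem predicts a tetragonal distortion (typically axial elongation) to lift the degeneracy.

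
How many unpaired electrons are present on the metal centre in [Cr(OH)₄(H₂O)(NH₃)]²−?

Ligand charges: each hydroxide is −1; water is neutral; ammonia is neutral. With an overall charge of −2 the chromium centre must be in the +2 oxidation state.
Cr sits in group 6, so the d-electron count is 6 − 2 = 4.
The spin state decides the count: Hydroxide is a weak-field ligand for a first-row metal, so the complex is high-spin.
An octahedral high-spin d⁴ ion is t₂g³e_g¹, giving 4 unpaired electrons.

4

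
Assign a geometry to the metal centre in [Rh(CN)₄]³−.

square planar

Summing ligand charges against the −3 overall charge gives an oxidation state of +1 for rhodium.
Group 9 minus oxidation state 1 gives a d⁸ configuration.
Coordination number: 4.
A 4d d⁸ ion has a large crystal-field splitting; square planar leaves the high-energy d_{x²−y²} orbital empty and maximises CFSE.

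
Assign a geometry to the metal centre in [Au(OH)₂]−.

linear

Ligand charges: each hydroxide is −1. With an overall charge of −1 the gold centre must be in the +1 oxidation state.
Gold is a group-11 element; Au(I) is therefore d¹⁰.
With 2 monodentate ligands the coordination number is 2.
A d¹⁰ ion with only two ligands adopts a linear arrangement (sp hybridisation; no CFSE preference).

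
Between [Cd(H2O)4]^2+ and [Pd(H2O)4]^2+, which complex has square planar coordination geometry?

For [Cd(H2O)4]^2+: Summing ligand charges against the +2 overall charge gives an oxidation state of +2 for cadmium. Cadmium is a group-12 element; Cd(II) is therefore d¹⁰. A d¹⁰ ion has no crystal-field stabilisation preference between square planar and tetrahedral, so four ligands adopt the sterically favoured tetrahedral geometry. → tetrahedral.
For [Pd(H2O)4]^2+: Ligand charges: water is neutral. With an overall charge of +2 the palladium centre must be in the +2 oxidation state. Group 10 minus oxidation state 2 gives a d⁸ configuration. A 4d d⁸ ion has a large crystal-field splitting; square planar leaves the high-energy d_{x²−y²} orbital empty and maximises CFSE. → square planar.

[Pd(H2O)4]^2+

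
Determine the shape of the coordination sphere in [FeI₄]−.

Summing ligand charges against the −1 overall charge gives an oxidation state of +3 for iron.
Fe sits in group 8, so the d-electron count is 8 − 3 = 5.
Coordination number: 4.
Iodide is a weak-field ligand.
A high-spin d⁵ ion has zero CFSE in either geometry, so four ligands adopt the sterically favoured tetrahedral geometry.

tetrahedral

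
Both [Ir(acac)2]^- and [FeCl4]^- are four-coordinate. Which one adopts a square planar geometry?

[Ir(acac)2]^-

For [Ir(acac)2]^-: Ligand charges: each acetylacetonate is −1. With an overall charge of −1 the iridium centre must be in the +1 oxidation state. Iridium is a group-9 element; Ir(I) is therefore d⁸. A 5d d⁸ ion has a large crystal-field splitting; square planar leaves the high-energy d_{x²−y²} orbital empty and maximises CFSE. → square planar.
For [FeCl4]^-: Each chloride is −1; balancing the −1 overall charge requires Fe(III). Fe sits in group 8, so the d-electron count is 8 − 3 = 5. A high-spin d⁵ ion has zero CFSE in either geometry, so four ligands adopt the sterically favoured tetrahedral geometry. → tetrahedral.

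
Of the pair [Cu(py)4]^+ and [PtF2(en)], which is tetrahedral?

For [Cu(py)4]^+: Summing ligand charges against the +1 overall charge gives an oxidation state of +1 for copper. Group 11 minus oxidation state 1 gives a d¹⁰ configuration. A d¹⁰ ion has no crystal-field stabilisation preference between square planar and tetrahedral, so four ligands adopt the sterically favoured tetrahedral geometry. → tetrahedral.
For [PtF2(en)]: Ligand charges: each fluoride is −1; ethylenediamine is neutral. With an overall charge of 0 the platinum centre must be in the +2 oxidation state. Group 10 minus oxidation state 2 gives a d⁸ configuration. A 5d d⁸ ion has a large crystal-field splitting; square planar leaves the high-energy d_{x²−y²} orbital empty and maximises CFSE. → square planar.

[Cu(py)4]^+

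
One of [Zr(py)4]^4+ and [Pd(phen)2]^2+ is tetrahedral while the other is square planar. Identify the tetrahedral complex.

For [Zr(py)4]^4+: Ligand charges: pyridine is neutral. With an overall charge of +4 the zirconium centre must be in the +4 oxidation state. Zirconium is a group-4 element; Zr(IV) is therefore d⁰. A d⁰ ion has no crystal-field stabilisation preference between square planar and tetrahedral, so four ligands adopt the sterically favoured tetrahedral geometry. → tetrahedral.
For [Pd(phen)2]^2+: Summing ligand charges against the +2 overall charge gives an oxidation state of +2 for palladium. Group 10 minus oxidation state 2 gives a d⁸ configuration. A 4d d⁸ ion has a large crystal-field splitting; square planar leaves the high-energy d_{x²−y²} orbital empty and maximises CFSE. → square planar.

[Zr(py)4]^4+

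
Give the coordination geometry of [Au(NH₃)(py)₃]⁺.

Ammonia is neutral; pyridine is neutral; balancing the +1 overall charge requires Au(I).
Au sits in group 11, so the d-electron count is 11 − 1 = 10.
Coordination number: 4.
A d¹⁰ ion has no crystal-field stabilisation preference between square planar and tetrahedral, so four ligands adopt the sterically favoured tetrahedral geometry.

tetrahedral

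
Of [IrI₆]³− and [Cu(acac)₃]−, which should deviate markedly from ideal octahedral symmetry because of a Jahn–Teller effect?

[IrI₆]³−: Summing ligand charges against the −3 overall charge gives an oxidation state of +3 for iridium. Ir sits in group 9, so the d-electron count is 9 − 3 = 6. A 5d ion has a large Δₒ and is invariably low-spin. The d⁶ configuration leaves the e_g set evenly filled (or empty) — no strong Jahn–Teller driving force.
[Cu(acac)₃]−: Summing ligand charges against the −1 overall charge gives an oxidation state of +2 for copper. Group 11 minus oxidation state 2 gives a d⁹ configuration. The t₂g⁶e_g³ configuration has an unevenly filled e_g set; the Jahn–Teller theorem predicts a tetragonal distortion (typically axial elongation) to lift the degeneracy.

[Cu(acac)₃]−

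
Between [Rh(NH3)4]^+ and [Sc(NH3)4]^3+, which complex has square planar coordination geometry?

[Rh(NH3)4]^+

For [Rh(NH3)4]^+: Summing ligand charges against the +1 overall charge gives an oxidation state of +1 for rhodium. Rh sits in group 9, so the d-electron count is 9 − 1 = 8. A 4d d⁸ ion has a large crystal-field splitting; square planar leaves the high-energy d_{x²−y²} orbital empty and maximises CFSE. → square planar.
For [Sc(NH3)4]^3+: Summing ligand charges against the +3 overall charge gives an oxidation state of +3 for scandium. Sc sits in group 3, so the d-electron count is 3 − 3 = 0. A d⁰ ion has no crystal-field stabilisation preference between square planar and tetrahedral, so four ligands adopt the sterically favoured tetrahedral geometry. → tetrahedral.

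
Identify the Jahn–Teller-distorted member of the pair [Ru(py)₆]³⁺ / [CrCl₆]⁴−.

[Ru(py)₆]³⁺: Summing ligand charges against the +3 overall charge gives an oxidation state of +3 for ruthenium. Group 8 minus oxidation state 3 gives a d⁵ configuration. A 4d ion has a large Δₒ and is invariably low-spin. The d⁵ configuration leaves the e_g set evenly filled (or empty) — no strong Jahn–Teller driving force.
[CrCl₆]⁴−: Each chloride is −1; balancing the −4 overall charge requires Cr(II). Cr sits in group 6, so the d-electron count is 6 − 2 = 4. Chloride is a weak-field ligand for a first-row metal, so the complex is high-spin. The t₂g³e_g¹ (high-spin) configuration has an unevenly filled e_g set; the Jahn–Teller theorem predicts a tetragonal distortion (typically axial elongation) to lift the degeneracy.

[CrCl₆]⁴−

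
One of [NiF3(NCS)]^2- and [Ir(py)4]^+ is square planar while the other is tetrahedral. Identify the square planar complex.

[Ir(py)4]^+

For [NiF3(NCS)]^2-: Each fluoride is −1; each isothiocyanate is −1; balancing the −2 overall charge requires Ni(II). Ni sits in group 10, so the d-electron count is 10 − 2 = 8. Fluoride and isothiocyanate are weak-field ligands. With weak-field ligands the CFSE gain from square planar is small, so a 3d d⁸ ion takes the sterically preferred tetrahedral geometry. → tetrahedral.
For [Ir(py)4]^+: Pyridine is neutral; balancing the +1 overall charge requires Ir(I). Ir sits in group 9, so the d-electron count is 9 − 1 = 8. A 5d d⁸ ion has a large crystal-field splitting; square planar leaves the high-energy d_{x²−y²} orbital empty and maximises CFSE. → square planar.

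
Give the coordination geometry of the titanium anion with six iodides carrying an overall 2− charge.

Each iodide is −1; balancing the −2 overall charge requires Ti(IV).
Ti sits in group 4, so the d-electron count is 4 − 4 = 0.
With 6 monodentate ligands the coordination number is 6.
Six donors around a single metal centre give an octahedral coordination sphere.

octahedral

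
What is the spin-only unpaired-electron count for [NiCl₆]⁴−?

Summing ligand charges against the −4 overall charge gives an oxidation state of +2 for nickel.
Group 10 minus oxidation state 2 gives a d⁸ configuration.
In an octahedral field the d⁸ configuration is t₂g⁶e_g² (only one arrangement possible), giving 2 unpaired electrons.

2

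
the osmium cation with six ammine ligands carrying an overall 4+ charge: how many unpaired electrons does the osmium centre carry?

Ligand charges: ammonia is neutral. With an overall charge of +4 the osmium centre must be in the +4 oxidation state.
Osmium is a group-8 element; Os(IV) is therefore d⁴.
The spin state decides the count: a 5d ion has a large Δₒ and is invariably low-spin.
An octahedral low-spin d⁴ ion is t₂g⁴e_g⁰, giving 2 unpaired electrons.

2 unpaired electrons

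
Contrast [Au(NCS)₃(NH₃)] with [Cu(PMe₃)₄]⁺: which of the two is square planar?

[Au(NCS)₃(NH₃)]

For [Au(NCS)₃(NH₃)]: Each isothiocyanate is −1; ammonia is neutral; balancing the 0 overall charge requires Au(III). Group 11 minus oxidation state 3 gives a d⁸ configuration. A 5d d⁸ ion has a large crystal-field splitting; square planar leaves the high-energy d_{x²−y²} orbital empty and maximises CFSE. → square planar.
For [Cu(PMe₃)₄]⁺: Trimethylphosphine is neutral; balancing the +1 overall charge requires Cu(I). Group 11 minus oxidation state 1 gives a d¹⁰ configuration. A d¹⁰ ion has no crystal-field stabilisation preference between square planar and tetrahedral, so four ligands adopt the sterically favoured tetrahedral geometry. → tetrahedral.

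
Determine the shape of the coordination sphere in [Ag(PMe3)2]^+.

linear

Summing ligand charges against the +1 overall charge gives an oxidation state of +1 for silver.
Ag sits in group 11, so the d-electron count is 11 − 1 = 10.
Coordination number: 2.
A d¹⁰ ion with only two ligands adopts a linear arrangement (sp hybridisation; no CFSE preference).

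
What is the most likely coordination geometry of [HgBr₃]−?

Summing ligand charges against the −1 overall charge gives an oxidation state of +2 for mercury.
Group 12 minus oxidation state 2 gives a d¹⁰ configuration.
Coordination number: 3.
Three ligands around a d¹⁰ centre minimise repulsion in a trigonal-planar arrangement.

trigonal planar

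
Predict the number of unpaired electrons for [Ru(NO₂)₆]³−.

Ligand charges: each nitro (N-bound nitrite) is −1. With an overall charge of −3 the ruthenium centre must be in the +3 oxidation state.
Ruthenium is a group-8 element; Ru(III) is therefore d⁵.
The spin state decides the count: a 4d ion has a large Δₒ and is invariably low-spin.
An octahedral low-spin d⁵ ion is t₂g⁵e_g⁰, giving 1 unpaired electron.

1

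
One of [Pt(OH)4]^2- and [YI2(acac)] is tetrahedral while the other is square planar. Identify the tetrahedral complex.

For [Pt(OH)4]^2-: Each hydroxide is −1; balancing the −2 overall charge requires Pt(II). Group 10 minus oxidation state 2 gives a d⁸ configuration. A 5d d⁸ ion has a large crystal-field splitting; square planar leaves the high-energy d_{x²−y²} orbital empty and maximises CFSE. → square planar.
For [YI2(acac)]: Summing ligand charges against the 0 overall charge gives an oxidation state of +3 for yttrium. Yttrium is a group-3 element; Y(III) is therefore d⁰. A d⁰ ion has no crystal-field stabilisation preference between square planar and tetrahedral, so four ligands adopt the sterically favoured tetrahedral geometry. → tetrahedral.

[YI2(acac)]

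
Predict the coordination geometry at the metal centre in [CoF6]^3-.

Ligand charges: each fluoride is −1. With an overall charge of −3 the cobalt centre must be in the +3 oxidation state.
Cobalt is a group-9 element; Co(III) is therefore d⁶.
Coordination number: 6.
Six donors around a single metal centre give an octahedral coordination sphere.

octahedral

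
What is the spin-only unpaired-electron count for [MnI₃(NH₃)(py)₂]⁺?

3 unpaired electrons

Summing ligand charges against the +1 overall charge gives an oxidation state of +4 for manganese.
Mn sits in group 7, so the d-electron count is 7 − 4 = 3.
In an octahedral field the d³ configuration is t₂g³e_g⁰ (only one arrangement possible), giving 3 unpaired electrons.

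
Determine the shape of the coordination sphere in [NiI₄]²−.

tetrahedral

Each iodide is −1; balancing the −2 overall charge requires Ni(II).
Group 10 minus oxidation state 2 gives a d⁸ configuration.
Coordination number: 4.
Iodide is a weak-field ligand.
With weak-field ligands the CFSE gain from square planar is small, so a 3d d⁸ ion takes the sterically preferred tetrahedral geometry.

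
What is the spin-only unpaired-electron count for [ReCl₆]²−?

3 unpaired electrons

Each chloride is −1; balancing the −2 overall charge requires Re(IV).
Re sits in group 7, so the d-electron count is 7 − 4 = 3.
In an octahedral field the d³ configuration is t₂g³e_g⁰ (only one arrangement possible), giving 3 unpaired electrons.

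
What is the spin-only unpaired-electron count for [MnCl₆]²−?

3

Summing ligand charges against the −2 overall charge gives an oxidation state of +4 for manganese.
Group 7 minus oxidation state 4 gives a d³ configuration.
In an octahedral field the d³ configuration is t₂g³e_g⁰ (only one arrangement possible), giving 3 unpaired electrons.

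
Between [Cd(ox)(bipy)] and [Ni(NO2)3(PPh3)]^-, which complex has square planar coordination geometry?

[Ni(NO2)3(PPh3)]^-

For [Cd(ox)(bipy)]: Ligand charges: each oxalate is −2; 2,2′-bipyridine is neutral. With an overall charge of 0 the cadmium centre must be in the +2 oxidation state. Group 12 minus oxidation state 2 gives a d¹⁰ configuration. A d¹⁰ ion has no crystal-field stabilisation preference between square planar and tetrahedral, so four ligands adopt the sterically favoured tetrahedral geometry. → tetrahedral.
For [Ni(NO2)3(PPh3)]^-: Each nitro (N-bound nitrite) is −1; triphenylphosphine is neutral; balancing the −1 overall charge requires Ni(II). Ni sits in group 10, so the d-electron count is 10 − 2 = 8. Nitro (N-bound nitrite) and triphenylphosphine are strong-field ligands (high in the spectrochemical series). A 3d d⁸ ion with strong-field ligands gains enough CFSE to favour square planar over tetrahedral. → square planar.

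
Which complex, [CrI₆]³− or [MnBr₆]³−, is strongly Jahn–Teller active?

[CrI₆]³−: Summing ligand charges against the −3 overall charge gives an oxidation state of +3 for chromium. Group 6 minus oxidation state 3 gives a d³ configuration. The d³ configuration leaves the e_g set evenly filled (or empty) — no strong Jahn–Teller driving force.
[MnBr₆]³−: Ligand charges: each bromide is −1. With an overall charge of −3 the manganese centre must be in the +3 oxidation state. Manganese is a group-7 element; Mn(III) is therefore d⁴. Bromide is a weak-field ligand for a first-row metal, so the complex is high-spin. The t₂g³e_g¹ (high-spin) configuration has an unevenly filled e_g set; the Jahn–Teller theorem predicts a tetragonal distortion (typically axial elongation) to lift the degeneracy.

[MnBr₆]³−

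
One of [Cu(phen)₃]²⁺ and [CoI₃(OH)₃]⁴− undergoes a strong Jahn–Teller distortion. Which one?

[Cu(phen)₃]²⁺: Summing ligand charges against the +2 overall charge gives an oxidation state of +2 for copper. Copper is a group-11 element; Cu(II) is therefore d⁹. The t₂g⁶e_g³ configuration has an unevenly filled e_g set; the Jahn–Teller theorem predicts a tetragonal distortion (typically axial elongation) to lift the degeneracy.
[CoI₃(OH)₃]⁴−: Summing ligand charges against the −4 overall charge gives an oxidation state of +2 for cobalt. Group 9 minus oxidation state 2 gives a d⁷ configuration. Hydroxide and iodide are weak-field ligands for a first-row metal, so the complex is high-spin. The d⁷ configuration leaves the e_g set evenly filled (or empty) — no strong Jahn–Teller driving force.

[Cu(phen)₃]²⁺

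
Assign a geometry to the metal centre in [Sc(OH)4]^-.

tetrahedral

Summing ligand charges against the −1 overall charge gives an oxidation state of +3 for scandium.
Group 3 minus oxidation state 3 gives a d⁰ configuration.
Coordination number: 4.
A d⁰ ion has no crystal-field stabilisation preference between square planar and tetrahedral, so four ligands adopt the sterically favoured tetrahedral geometry.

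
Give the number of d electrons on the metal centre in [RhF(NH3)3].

Each fluoride is −1; ammonia is neutral; balancing the 0 overall charge requires Rh(I).
Rhodium is a group-9 element; Rh(I) is therefore d⁸.

d⁸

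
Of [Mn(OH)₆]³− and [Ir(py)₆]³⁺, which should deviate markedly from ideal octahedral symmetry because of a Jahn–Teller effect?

[Mn(OH)₆]³−: Each hydroxide is −1; balancing the −3 overall charge requires Mn(III). Group 7 minus oxidation state 3 gives a d⁴ configuration. Hydroxide is a weak-field ligand for a first-row metal, so the complex is high-spin. The t₂g³e_g¹ (high-spin) configuration has an unevenly filled e_g set; the Jahn–Teller theorem predicts a tetragonal distortion (typically axial elongation) to lift the degeneracy.
[Ir(py)₆]³⁺: Pyridine is neutral; balancing the +3 overall charge requires Ir(III). Ir sits in group 9, so the d-electron count is 9 − 3 = 6. A 5d ion has a large Δₒ and is invariably low-spin. The d⁶ configuration leaves the e_g set evenly filled (or empty) — no strong Jahn–Teller driving force.

[Mn(OH)₆]³−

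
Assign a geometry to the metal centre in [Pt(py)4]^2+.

square planar

Ligand charges: pyridine is neutral. With an overall charge of +2 the platinum centre must be in the +2 oxidation state.
Group 10 minus oxidation state 2 gives a d⁸ configuration.
Coordination number: 4.
A 5d d⁸ ion has a large crystal-field splitting; square planar leaves the high-energy d_{x²−y²} orbital empty and maximises CFSE.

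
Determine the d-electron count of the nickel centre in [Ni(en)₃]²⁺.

Ethylenediamine is neutral; balancing the +2 overall charge requires Ni(II).
Group 10 minus oxidation state 2 gives a d⁸ configuration.

d8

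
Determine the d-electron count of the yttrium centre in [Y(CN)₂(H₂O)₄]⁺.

Each cyanide is −1; water is neutral; balancing the +1 overall charge requires Y(III).
Y sits in group 3, so the d-electron count is 3 − 3 = 0.

d⁰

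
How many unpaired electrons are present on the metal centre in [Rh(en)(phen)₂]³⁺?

0 unpaired electrons

Summing ligand charges against the +3 overall charge gives an oxidation state of +3 for rhodium.
Group 9 minus oxidation state 3 gives a d⁶ configuration.
Counting donor atoms: 1×ethylenediamine (bidentate) → 2 donors; 2×1,10-phenanthroline (bidentate) → 4 donors. Coordination number = 6.
The spin state decides the count: a 4d ion has a large Δₒ and is invariably low-spin.
An octahedral low-spin d⁶ ion is t₂g⁶e_g⁰, giving 0 unpaired electrons.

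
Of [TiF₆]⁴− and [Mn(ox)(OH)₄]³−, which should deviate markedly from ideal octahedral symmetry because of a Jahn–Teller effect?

[Mn(ox)(OH)₄]³−

[TiF₆]⁴−: Each fluoride is −1; balancing the −4 overall charge requires Ti(II). Titanium is a group-4 element; Ti(II) is therefore d². The d² configuration leaves the e_g set evenly filled (or empty) — no strong Jahn–Teller driving force.
[Mn(ox)(OH)₄]³−: Ligand charges: each oxalate is −2; each hydroxide is −1. With an overall charge of −3 the manganese centre must be in the +3 oxidation state. Manganese is a group-7 element; Mn(III) is therefore d⁴. Hydroxide and oxalate are weak-field ligands for a first-row metal, so the complex is high-spin. The t₂g³e_g¹ (high-spin) configuration has an unevenly filled e_g set; the Jahn–Teller theorem predicts a tetragonal distortion (typically axial elongation) to lift the degeneracy.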